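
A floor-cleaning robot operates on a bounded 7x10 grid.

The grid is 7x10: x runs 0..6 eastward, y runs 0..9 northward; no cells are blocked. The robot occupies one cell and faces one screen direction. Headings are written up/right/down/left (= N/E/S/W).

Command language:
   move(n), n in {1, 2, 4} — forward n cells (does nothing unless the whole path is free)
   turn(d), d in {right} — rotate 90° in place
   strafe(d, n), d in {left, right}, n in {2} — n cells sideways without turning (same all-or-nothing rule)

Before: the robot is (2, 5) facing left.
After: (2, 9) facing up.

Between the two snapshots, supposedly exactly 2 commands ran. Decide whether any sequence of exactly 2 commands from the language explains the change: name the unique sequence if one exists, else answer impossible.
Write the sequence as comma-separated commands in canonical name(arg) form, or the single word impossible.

turn(right), move(4)

key: order matters: swapping turn(right) and move(4) lands elsewhere
begin: (2, 5) facing left
1. turn(right) → (2, 5) facing up
2. move(4) → (2, 9) facing up
no rival 2-sequence matches.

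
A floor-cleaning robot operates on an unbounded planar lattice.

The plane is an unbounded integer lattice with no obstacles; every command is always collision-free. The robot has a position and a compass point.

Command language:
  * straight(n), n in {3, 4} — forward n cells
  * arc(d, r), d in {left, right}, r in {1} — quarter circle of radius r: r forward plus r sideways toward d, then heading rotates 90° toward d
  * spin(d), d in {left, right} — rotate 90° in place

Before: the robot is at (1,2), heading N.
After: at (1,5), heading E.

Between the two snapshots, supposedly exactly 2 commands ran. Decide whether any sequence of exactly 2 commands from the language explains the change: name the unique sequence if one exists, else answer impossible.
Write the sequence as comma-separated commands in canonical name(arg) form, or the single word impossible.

straight(3), spin(right)

key: position moved to (1,5) AND the heading swung to E — translation plus rotation needed
t0: at (1,2), heading N
step 1 (straight(3)): at (1,5), heading N
step 2 (spin(right)): at (1,5), heading E
all 36 alternatives checked — unique.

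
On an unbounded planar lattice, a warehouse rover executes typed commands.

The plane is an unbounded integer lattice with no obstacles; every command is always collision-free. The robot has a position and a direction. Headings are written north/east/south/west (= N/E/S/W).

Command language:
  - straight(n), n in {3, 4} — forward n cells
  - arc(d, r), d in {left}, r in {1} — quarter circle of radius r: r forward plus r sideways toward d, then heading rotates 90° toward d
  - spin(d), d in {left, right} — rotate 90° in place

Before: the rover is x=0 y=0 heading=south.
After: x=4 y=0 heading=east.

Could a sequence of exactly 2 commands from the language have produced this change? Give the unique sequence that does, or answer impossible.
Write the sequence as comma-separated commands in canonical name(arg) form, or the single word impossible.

spin(left), straight(4)

key: order matters: swapping spin(left) and straight(4) lands elsewhere
start: x=0 y=0 heading=south
[1] after spin(left): x=0 y=0 heading=east
[2] after straight(4): x=4 y=0 heading=east
all 25 alternatives checked — unique.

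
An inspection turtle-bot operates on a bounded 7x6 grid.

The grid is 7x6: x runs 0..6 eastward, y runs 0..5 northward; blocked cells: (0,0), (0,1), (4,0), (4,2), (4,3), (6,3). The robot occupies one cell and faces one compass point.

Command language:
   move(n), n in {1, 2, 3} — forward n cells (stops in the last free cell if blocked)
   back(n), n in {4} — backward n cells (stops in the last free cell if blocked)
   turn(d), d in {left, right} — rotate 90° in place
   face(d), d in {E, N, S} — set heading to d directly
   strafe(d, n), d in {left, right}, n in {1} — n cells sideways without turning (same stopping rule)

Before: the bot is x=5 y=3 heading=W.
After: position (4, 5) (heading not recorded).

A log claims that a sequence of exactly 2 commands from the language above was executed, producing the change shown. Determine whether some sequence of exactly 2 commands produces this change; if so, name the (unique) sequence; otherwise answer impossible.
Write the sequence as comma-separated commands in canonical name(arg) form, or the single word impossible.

impossible

checked all 2-command options: none fits.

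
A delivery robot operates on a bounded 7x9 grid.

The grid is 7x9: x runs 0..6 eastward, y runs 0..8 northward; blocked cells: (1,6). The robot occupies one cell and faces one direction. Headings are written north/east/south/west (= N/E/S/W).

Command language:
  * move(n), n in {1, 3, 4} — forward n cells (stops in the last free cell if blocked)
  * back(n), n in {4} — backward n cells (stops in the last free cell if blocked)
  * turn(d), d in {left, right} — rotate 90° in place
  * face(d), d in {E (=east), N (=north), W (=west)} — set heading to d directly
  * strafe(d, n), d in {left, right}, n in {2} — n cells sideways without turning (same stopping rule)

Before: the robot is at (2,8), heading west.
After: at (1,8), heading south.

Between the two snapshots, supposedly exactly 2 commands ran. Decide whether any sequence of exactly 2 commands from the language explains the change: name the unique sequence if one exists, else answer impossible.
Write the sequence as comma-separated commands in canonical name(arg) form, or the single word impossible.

key: position moved to (1,8) AND the heading swung to S — translation plus rotation needed
start: at (2,8), heading west
t=1 move(1) ⇒ at (1,8), heading west
t=2 turn(left) ⇒ at (1,8), heading south
all 121 alternatives checked — unique.

move(1), turn(left)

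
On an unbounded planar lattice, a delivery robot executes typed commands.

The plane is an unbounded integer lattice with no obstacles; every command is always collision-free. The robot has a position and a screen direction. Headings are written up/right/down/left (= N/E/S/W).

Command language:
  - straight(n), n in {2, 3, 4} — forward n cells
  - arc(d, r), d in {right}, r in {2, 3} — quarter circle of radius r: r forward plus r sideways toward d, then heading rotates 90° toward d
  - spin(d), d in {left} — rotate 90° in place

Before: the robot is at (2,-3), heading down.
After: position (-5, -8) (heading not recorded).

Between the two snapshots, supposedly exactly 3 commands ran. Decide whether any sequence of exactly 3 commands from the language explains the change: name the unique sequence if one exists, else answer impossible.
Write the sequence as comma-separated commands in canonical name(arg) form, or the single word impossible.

straight(2), arc(right, 3), straight(4)

key: order matters: swapping straight(2) and straight(4) lands elsewhere
begin: at (2,-3), heading down
t=1 straight(2) ⇒ at (2,-5), heading down
t=2 arc(right, 3) ⇒ at (-1,-8), heading left
t=3 straight(4) ⇒ at (-5,-8), heading left
all 216 alternatives checked — unique.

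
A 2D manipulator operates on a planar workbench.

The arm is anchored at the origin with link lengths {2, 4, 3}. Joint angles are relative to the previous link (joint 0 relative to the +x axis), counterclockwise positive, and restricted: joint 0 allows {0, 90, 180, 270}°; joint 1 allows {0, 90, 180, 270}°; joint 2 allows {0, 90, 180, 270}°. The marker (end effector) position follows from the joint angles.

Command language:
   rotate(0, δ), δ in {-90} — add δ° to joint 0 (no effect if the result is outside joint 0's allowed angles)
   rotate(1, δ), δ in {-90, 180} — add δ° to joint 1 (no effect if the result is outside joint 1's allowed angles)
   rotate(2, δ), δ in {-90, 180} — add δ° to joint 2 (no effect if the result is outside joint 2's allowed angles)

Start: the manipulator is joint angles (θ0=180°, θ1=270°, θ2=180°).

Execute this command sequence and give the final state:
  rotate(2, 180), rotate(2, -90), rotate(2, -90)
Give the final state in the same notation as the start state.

start: joint angles (θ0=180°, θ1=270°, θ2=180°)
step 1 (rotate(2, 180)): joint angles (θ0=180°, θ1=270°, θ2=0°)
step 2 (rotate(2, -90)): joint angles (θ0=180°, θ1=270°, θ2=270°)
step 3 (rotate(2, -90)): joint angles (θ0=180°, θ1=270°, θ2=180°)

joint angles (θ0=180°, θ1=270°, θ2=180°)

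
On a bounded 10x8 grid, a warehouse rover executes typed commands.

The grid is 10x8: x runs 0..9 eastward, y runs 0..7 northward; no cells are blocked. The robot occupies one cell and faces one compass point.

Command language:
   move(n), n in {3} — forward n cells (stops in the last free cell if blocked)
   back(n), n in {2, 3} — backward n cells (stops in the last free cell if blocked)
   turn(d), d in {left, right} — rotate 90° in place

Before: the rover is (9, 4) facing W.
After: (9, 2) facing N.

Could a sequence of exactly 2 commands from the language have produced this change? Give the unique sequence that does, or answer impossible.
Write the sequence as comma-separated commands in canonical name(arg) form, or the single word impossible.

turn(right), back(2)

key: running back(2) before turn(right) would end elsewhere — order is forced
from: (9, 4) facing W
step 1 (turn(right)): (9, 4) facing N
step 2 (back(2)): (9, 2) facing N
no rival 2-sequence matches.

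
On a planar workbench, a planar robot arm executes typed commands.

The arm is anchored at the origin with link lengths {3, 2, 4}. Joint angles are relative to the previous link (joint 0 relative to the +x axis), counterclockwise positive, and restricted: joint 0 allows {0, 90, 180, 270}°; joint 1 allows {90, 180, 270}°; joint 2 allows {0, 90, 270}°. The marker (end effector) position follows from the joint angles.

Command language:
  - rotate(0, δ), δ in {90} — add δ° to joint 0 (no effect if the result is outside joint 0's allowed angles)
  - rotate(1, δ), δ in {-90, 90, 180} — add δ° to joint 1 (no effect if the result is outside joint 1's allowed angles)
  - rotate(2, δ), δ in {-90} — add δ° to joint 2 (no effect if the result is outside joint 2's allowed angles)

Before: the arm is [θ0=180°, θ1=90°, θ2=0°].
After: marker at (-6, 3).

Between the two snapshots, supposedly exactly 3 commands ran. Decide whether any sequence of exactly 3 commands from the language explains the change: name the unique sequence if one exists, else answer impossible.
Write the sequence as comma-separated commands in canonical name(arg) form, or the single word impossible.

begin: [θ0=180°, θ1=90°, θ2=0°]
step 1 (rotate(0, 90)): [θ0=270°, θ1=90°, θ2=0°]
step 2 (rotate(0, 90)): [θ0=0°, θ1=90°, θ2=0°]
step 3 (rotate(0, 90)): [θ0=90°, θ1=90°, θ2=0°]
no other 3-command option fits: unique.

rotate(0, 90), rotate(0, 90), rotate(0, 90)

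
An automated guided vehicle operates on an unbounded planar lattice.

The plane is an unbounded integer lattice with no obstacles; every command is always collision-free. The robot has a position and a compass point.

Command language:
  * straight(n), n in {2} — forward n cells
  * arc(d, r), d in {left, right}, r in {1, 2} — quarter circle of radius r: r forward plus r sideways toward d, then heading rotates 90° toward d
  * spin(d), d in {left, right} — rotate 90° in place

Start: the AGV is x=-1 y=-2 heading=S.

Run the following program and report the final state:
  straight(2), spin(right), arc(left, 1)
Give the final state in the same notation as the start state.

x=-2 y=-5 heading=S

start: x=-1 y=-2 heading=S
1. straight(2) → x=-1 y=-4 heading=S
2. spin(right) → x=-1 y=-4 heading=W
3. arc(left, 1) → x=-2 y=-5 heading=S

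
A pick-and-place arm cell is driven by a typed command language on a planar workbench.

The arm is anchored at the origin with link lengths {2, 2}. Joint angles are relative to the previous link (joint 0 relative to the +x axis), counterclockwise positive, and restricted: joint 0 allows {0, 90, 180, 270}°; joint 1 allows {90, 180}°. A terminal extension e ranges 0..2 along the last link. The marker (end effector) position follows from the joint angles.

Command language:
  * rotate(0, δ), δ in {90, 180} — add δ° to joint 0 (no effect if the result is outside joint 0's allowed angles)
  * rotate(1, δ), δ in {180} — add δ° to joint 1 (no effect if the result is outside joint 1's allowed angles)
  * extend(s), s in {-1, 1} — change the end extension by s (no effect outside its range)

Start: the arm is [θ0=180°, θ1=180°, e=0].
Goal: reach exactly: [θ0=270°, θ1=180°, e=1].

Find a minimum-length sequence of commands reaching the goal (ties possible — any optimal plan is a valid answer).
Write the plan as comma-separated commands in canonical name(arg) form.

rotate(0, 90), extend(1)

start: [θ0=180°, θ1=180°, e=0]
t=1 rotate(0, 90) ⇒ [θ0=270°, θ1=180°, e=0]
t=2 extend(1) ⇒ [θ0=270°, θ1=180°, e=1]
shorter routes all fall short; 2 is best.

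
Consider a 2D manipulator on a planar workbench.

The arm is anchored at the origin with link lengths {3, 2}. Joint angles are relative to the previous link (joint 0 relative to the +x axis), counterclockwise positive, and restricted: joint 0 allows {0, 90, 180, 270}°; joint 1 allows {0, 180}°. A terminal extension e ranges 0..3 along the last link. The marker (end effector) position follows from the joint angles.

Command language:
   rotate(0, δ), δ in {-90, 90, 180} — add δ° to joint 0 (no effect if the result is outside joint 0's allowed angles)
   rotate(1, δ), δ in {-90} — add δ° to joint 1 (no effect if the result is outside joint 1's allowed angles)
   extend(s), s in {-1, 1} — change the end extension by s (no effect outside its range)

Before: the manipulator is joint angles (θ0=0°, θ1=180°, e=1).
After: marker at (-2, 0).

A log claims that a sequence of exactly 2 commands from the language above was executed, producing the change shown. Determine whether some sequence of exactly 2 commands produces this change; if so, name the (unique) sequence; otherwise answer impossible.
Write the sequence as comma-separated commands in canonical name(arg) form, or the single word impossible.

from: joint angles (θ0=0°, θ1=180°, e=1)
step 1 (extend(1)): joint angles (θ0=0°, θ1=180°, e=2)
step 2 (extend(1)): joint angles (θ0=0°, θ1=180°, e=3)
uniquely the one of 36 2-step routes that fits.

extend(1), extend(1)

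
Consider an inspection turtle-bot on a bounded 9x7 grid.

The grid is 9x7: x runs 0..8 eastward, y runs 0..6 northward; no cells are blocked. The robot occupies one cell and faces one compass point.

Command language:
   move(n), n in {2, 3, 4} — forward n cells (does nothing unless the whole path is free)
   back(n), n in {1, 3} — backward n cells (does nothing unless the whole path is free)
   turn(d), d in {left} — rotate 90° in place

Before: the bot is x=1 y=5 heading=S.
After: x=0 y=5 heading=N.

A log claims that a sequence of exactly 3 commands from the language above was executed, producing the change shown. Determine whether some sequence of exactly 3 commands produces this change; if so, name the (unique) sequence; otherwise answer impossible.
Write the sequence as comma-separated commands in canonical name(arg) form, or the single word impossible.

turn(left), back(1), turn(left)

key: position moved to (0,5) AND the heading swung to N — translation plus rotation needed
t0: x=1 y=5 heading=S
1. turn(left) → x=1 y=5 heading=E
2. back(1) → x=0 y=5 heading=E
3. turn(left) → x=0 y=5 heading=N
no rival 3-sequence matches.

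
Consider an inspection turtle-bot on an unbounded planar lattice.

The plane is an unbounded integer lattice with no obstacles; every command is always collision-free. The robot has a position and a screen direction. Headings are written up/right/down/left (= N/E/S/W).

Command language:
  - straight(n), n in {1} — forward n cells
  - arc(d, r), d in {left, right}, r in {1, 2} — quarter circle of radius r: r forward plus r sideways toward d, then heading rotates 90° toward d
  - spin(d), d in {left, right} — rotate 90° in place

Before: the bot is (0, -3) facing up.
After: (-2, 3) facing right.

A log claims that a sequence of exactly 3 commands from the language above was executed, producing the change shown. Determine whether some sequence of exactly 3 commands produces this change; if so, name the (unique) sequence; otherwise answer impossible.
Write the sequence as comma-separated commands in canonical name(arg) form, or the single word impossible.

key: running arc(right, 2) before arc(left, 2) would end elsewhere — order is forced
initial: (0, -3) facing up
1. arc(left, 2) → (-2, -1) facing left
2. arc(right, 2) → (-4, 1) facing up
3. arc(right, 2) → (-2, 3) facing right
all 343 alternatives checked — unique.

arc(left, 2), arc(right, 2), arc(right, 2)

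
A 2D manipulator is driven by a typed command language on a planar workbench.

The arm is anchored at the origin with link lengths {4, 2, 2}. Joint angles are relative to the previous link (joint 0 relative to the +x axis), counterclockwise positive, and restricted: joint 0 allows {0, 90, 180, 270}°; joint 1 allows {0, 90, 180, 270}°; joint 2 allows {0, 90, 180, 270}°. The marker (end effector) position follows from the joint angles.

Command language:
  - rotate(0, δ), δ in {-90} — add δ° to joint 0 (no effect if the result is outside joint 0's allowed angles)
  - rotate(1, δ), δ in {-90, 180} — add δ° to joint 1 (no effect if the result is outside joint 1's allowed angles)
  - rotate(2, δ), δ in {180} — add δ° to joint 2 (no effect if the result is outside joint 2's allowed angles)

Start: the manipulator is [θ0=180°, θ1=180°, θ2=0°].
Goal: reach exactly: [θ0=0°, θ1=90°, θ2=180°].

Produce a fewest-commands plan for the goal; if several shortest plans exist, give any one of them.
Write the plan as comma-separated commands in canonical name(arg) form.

rotate(2, 180), rotate(0, -90), rotate(0, -90), rotate(1, -90)

t0: [θ0=180°, θ1=180°, θ2=0°]
step 1 (rotate(2, 180)): [θ0=180°, θ1=180°, θ2=180°]
step 2 (rotate(0, -90)): [θ0=90°, θ1=180°, θ2=180°]
step 3 (rotate(0, -90)): [θ0=0°, θ1=180°, θ2=180°]
step 4 (rotate(1, -90)): [θ0=0°, θ1=90°, θ2=180°]
shorter routes all fall short; 4 is best.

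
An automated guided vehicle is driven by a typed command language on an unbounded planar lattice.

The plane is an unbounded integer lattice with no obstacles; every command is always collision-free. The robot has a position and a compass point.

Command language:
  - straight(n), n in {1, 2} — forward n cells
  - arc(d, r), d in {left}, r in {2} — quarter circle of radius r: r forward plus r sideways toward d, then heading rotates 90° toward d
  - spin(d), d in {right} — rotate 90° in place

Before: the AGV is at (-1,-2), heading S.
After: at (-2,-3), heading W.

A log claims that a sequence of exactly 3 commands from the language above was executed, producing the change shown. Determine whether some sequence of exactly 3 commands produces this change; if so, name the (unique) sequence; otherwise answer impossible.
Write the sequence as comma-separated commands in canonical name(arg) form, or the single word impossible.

key: cell and facing (now W) both changed — the 3 commands mix motion and turning
t0: at (-1,-2), heading S
step 1 (straight(1)): at (-1,-3), heading S
step 2 (spin(right)): at (-1,-3), heading W
step 3 (straight(1)): at (-2,-3), heading W
uniquely the one of 64 3-step routes that fits.

straight(1), spin(right), straight(1)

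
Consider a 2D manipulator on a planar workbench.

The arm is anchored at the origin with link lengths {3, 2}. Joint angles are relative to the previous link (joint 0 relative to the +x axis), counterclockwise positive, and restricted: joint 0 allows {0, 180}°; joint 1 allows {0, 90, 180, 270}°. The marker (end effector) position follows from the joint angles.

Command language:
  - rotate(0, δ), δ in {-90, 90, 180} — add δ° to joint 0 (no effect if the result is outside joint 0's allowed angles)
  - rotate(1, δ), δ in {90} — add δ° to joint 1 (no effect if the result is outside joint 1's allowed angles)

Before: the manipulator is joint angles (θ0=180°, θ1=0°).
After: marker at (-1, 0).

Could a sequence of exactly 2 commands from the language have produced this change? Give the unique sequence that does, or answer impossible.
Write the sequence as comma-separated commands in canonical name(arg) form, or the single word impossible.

rotate(1, 90), rotate(1, 90)

begin: joint angles (θ0=180°, θ1=0°)
[1] after rotate(1, 90): joint angles (θ0=180°, θ1=90°)
[2] after rotate(1, 90): joint angles (θ0=180°, θ1=180°)
uniquely the one of 16 2-step routes that fits.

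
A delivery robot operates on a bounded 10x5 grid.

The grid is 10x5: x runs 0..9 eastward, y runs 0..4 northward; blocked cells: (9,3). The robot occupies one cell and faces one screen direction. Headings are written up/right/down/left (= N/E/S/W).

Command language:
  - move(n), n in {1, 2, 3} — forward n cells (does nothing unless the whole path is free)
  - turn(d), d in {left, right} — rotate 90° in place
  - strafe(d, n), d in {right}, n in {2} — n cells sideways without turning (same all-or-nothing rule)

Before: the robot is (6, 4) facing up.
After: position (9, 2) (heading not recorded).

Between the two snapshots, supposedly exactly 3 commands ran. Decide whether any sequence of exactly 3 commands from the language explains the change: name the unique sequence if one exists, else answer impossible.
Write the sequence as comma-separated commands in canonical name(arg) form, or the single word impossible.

turn(right), strafe(right, 2), move(3)

key: running move(3) before turn(right) would end elsewhere — order is forced
initial: (6, 4) facing up
step 1 (turn(right)): (6, 4) facing right
step 2 (strafe(right, 2)): (6, 2) facing right
step 3 (move(3)): (9, 2) facing right
uniquely the one of 216 3-step routes that fits.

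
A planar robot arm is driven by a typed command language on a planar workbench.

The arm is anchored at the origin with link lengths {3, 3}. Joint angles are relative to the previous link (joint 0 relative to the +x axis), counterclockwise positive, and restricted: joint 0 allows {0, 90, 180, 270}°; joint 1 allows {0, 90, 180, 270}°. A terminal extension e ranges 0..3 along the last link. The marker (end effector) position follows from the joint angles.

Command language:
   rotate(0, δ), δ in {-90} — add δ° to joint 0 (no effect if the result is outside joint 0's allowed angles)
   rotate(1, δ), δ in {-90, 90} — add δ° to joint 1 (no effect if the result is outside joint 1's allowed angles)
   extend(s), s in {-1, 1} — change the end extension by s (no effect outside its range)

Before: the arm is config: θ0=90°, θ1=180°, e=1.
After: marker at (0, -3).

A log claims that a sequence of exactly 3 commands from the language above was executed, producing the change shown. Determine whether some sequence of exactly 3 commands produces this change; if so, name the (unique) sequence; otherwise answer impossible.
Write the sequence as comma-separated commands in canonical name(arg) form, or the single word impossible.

start: config: θ0=90°, θ1=180°, e=1
t=1 extend(1) ⇒ config: θ0=90°, θ1=180°, e=2
t=2 extend(1) ⇒ config: θ0=90°, θ1=180°, e=3
t=3 extend(1) ⇒ config: θ0=90°, θ1=180°, e=3
no rival 3-sequence matches.

extend(1), extend(1), extend(1)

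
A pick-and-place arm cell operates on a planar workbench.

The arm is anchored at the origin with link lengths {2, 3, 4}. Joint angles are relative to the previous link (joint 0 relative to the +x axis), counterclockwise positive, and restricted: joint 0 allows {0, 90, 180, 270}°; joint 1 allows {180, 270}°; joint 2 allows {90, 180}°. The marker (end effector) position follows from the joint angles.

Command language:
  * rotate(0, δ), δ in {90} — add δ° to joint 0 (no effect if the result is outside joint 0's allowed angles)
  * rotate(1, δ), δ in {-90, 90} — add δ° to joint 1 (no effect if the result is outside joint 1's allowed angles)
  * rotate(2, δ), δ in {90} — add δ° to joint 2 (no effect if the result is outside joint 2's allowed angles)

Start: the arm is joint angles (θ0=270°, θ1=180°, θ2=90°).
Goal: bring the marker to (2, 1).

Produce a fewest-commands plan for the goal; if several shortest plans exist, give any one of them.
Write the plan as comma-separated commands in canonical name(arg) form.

rotate(2, 90), rotate(1, 90), rotate(0, 90)

begin: joint angles (θ0=270°, θ1=180°, θ2=90°)
[1] after rotate(2, 90): joint angles (θ0=270°, θ1=180°, θ2=180°)
[2] after rotate(1, 90): joint angles (θ0=270°, θ1=270°, θ2=180°)
[3] after rotate(0, 90): joint angles (θ0=0°, θ1=270°, θ2=180°)
minimal: 3 command(s), checked below 3.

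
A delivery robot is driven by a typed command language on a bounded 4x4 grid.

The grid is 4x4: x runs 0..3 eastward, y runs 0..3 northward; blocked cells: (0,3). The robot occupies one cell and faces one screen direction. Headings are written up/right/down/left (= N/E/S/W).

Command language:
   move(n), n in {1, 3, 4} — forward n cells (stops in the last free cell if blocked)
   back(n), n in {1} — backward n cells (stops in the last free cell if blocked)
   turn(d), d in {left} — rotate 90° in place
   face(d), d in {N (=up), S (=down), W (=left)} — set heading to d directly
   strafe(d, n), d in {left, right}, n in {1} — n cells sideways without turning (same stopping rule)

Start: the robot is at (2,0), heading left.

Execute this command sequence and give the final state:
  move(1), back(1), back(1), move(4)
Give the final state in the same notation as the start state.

at (0,0), heading left

start: at (2,0), heading left
1. move(1) → at (1,0), heading left
2. back(1) → at (2,0), heading left
3. back(1) → at (3,0), heading left
4. move(4) → at (0,0), heading left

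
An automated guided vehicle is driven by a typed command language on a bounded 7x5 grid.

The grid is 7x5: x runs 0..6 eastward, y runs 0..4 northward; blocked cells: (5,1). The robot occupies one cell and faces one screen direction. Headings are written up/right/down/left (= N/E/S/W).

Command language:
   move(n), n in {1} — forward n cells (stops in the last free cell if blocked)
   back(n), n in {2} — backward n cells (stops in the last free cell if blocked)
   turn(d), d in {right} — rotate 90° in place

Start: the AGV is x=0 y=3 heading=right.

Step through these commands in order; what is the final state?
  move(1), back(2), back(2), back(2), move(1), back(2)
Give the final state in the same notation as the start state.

x=0 y=3 heading=right

initial: x=0 y=3 heading=right
step 1 (move(1)): x=1 y=3 heading=right
step 2 (back(2)): x=0 y=3 heading=right
step 3 (back(2)): x=0 y=3 heading=right
step 4 (back(2)): x=0 y=3 heading=right
step 5 (move(1)): x=1 y=3 heading=right
step 6 (back(2)): x=0 y=3 heading=right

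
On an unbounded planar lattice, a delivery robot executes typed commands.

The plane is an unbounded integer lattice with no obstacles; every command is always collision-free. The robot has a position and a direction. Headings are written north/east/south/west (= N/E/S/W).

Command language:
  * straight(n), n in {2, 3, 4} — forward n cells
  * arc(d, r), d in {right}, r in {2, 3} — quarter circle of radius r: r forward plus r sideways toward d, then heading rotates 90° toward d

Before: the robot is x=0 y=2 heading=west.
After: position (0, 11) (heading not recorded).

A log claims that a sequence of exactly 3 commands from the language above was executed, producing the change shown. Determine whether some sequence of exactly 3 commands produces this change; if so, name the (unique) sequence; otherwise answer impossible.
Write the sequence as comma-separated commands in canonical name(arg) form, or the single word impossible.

arc(right, 3), straight(3), arc(right, 3)

begin: x=0 y=2 heading=west
1. arc(right, 3) → x=-3 y=5 heading=north
2. straight(3) → x=-3 y=8 heading=north
3. arc(right, 3) → x=0 y=11 heading=east
all 125 alternatives checked — unique.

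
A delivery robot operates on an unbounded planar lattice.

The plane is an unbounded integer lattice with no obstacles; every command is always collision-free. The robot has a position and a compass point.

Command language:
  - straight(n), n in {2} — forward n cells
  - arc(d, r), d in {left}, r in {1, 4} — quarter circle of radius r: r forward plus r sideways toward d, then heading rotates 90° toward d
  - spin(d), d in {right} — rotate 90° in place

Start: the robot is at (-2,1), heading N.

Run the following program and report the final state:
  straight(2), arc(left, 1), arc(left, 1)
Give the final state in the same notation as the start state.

at (-4,3), heading S

start: at (-2,1), heading N
[1] after straight(2): at (-2,3), heading N
[2] after arc(left, 1): at (-3,4), heading W
[3] after arc(left, 1): at (-4,3), heading S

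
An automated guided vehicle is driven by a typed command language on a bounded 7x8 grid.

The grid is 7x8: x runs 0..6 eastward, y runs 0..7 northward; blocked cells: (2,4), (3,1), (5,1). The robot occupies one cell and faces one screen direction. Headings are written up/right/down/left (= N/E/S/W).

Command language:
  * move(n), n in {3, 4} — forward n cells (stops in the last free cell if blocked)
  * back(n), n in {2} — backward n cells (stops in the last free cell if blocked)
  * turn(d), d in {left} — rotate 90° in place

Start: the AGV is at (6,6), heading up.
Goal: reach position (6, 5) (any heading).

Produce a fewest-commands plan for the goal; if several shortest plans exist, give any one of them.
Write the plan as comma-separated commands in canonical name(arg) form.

move(4), back(2)

from: at (6,6), heading up
t=1 move(4) ⇒ at (6,7), heading up
t=2 back(2) ⇒ at (6,5), heading up
minimal: 2 command(s), checked below 2.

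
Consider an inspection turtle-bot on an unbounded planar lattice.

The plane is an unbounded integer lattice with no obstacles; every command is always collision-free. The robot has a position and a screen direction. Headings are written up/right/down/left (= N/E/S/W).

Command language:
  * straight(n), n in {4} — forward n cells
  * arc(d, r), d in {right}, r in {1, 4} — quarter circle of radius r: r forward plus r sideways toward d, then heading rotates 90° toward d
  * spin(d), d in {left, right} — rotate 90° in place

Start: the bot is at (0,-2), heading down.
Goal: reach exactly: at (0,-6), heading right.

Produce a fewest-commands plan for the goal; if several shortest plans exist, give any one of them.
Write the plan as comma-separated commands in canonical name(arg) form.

straight(4), spin(left)

from: at (0,-2), heading down
t=1 straight(4) ⇒ at (0,-6), heading down
t=2 spin(left) ⇒ at (0,-6), heading right
shorter routes all fall short; 2 is best.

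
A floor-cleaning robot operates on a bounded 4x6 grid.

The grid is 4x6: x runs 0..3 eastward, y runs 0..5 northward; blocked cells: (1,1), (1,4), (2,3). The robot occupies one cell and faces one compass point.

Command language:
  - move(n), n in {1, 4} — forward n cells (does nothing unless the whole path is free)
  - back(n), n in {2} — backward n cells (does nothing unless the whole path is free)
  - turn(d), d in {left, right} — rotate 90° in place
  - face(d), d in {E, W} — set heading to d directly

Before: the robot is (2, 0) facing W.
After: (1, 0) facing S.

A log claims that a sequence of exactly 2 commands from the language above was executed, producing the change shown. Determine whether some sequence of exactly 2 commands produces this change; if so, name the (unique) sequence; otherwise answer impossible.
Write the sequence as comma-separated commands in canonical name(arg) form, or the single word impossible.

move(1), turn(left)

key: running turn(left) before move(1) would end elsewhere — order is forced
from: (2, 0) facing W
t=1 move(1) ⇒ (1, 0) facing W
t=2 turn(left) ⇒ (1, 0) facing S
no rival 2-sequence matches.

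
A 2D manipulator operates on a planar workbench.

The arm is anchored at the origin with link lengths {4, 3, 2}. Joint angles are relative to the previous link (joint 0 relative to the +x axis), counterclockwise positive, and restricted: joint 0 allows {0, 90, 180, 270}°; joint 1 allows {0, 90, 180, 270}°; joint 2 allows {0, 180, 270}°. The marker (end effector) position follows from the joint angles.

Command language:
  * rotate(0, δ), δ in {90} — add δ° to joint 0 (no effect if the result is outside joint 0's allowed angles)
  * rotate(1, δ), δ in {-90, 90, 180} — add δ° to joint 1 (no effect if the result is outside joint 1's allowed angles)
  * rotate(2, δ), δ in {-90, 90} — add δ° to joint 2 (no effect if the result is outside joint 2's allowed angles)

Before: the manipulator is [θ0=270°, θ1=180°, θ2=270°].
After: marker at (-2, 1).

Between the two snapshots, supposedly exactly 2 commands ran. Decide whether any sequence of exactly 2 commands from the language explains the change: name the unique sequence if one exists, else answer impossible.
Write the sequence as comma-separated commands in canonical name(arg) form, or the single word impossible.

rotate(0, 90), rotate(0, 90)

from: [θ0=270°, θ1=180°, θ2=270°]
t=1 rotate(0, 90) ⇒ [θ0=0°, θ1=180°, θ2=270°]
t=2 rotate(0, 90) ⇒ [θ0=90°, θ1=180°, θ2=270°]
no other 2-command option fits: unique.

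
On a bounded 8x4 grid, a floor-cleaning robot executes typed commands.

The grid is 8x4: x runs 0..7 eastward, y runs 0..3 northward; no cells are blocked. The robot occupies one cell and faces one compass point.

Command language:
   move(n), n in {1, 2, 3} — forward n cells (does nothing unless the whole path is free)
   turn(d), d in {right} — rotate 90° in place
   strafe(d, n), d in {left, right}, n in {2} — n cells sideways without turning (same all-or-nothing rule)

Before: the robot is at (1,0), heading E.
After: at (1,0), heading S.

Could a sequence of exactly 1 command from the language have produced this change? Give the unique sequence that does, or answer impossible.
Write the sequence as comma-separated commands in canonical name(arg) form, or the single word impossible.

turn(right)

key: (1,0) unchanged — the single command moves nothing
start: at (1,0), heading E
[1] after turn(right): at (1,0), heading S
no other 1-command option fits: unique.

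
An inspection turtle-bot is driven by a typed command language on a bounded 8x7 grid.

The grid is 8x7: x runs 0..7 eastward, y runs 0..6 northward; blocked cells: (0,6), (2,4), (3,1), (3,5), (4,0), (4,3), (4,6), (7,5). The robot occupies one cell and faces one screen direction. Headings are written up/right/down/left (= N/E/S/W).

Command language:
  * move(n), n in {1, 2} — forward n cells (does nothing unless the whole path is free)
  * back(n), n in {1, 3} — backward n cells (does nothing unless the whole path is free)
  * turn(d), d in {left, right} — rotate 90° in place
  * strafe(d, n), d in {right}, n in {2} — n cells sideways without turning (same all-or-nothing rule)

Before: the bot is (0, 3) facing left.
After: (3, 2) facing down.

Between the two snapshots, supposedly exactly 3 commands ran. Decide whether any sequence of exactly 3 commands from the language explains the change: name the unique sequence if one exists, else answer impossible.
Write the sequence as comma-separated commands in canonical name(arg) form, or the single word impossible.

back(3), turn(left), move(1)

key: running move(1) before back(3) would end elsewhere — order is forced
t0: (0, 3) facing left
step 1 (back(3)): (3, 3) facing left
step 2 (turn(left)): (3, 3) facing down
step 3 (move(1)): (3, 2) facing down
no other 3-command option fits: unique.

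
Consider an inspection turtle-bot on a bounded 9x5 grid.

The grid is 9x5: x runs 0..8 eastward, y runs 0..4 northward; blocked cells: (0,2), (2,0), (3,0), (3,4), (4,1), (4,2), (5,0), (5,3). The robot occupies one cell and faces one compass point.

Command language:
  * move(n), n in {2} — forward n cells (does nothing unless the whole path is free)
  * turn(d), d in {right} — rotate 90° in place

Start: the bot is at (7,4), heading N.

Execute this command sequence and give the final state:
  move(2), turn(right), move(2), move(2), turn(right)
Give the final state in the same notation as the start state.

start: at (7,4), heading N
step 1 (move(2)): at (7,4), heading N
step 2 (turn(right)): at (7,4), heading E
step 3 (move(2)): at (7,4), heading E
step 4 (move(2)): at (7,4), heading E
step 5 (turn(right)): at (7,4), heading S

at (7,4), heading S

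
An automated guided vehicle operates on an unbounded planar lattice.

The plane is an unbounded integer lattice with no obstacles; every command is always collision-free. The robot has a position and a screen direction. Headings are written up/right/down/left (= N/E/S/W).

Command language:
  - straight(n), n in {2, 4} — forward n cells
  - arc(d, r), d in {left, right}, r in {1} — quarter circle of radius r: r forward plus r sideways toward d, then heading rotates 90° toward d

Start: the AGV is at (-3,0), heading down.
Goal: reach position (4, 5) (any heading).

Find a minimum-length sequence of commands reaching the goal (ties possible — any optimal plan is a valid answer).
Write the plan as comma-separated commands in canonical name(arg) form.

arc(left, 1), arc(left, 1), straight(4), arc(right, 1), straight(4)

initial: at (-3,0), heading down
step 1 (arc(left, 1)): at (-2,-1), heading right
step 2 (arc(left, 1)): at (-1,0), heading up
step 3 (straight(4)): at (-1,4), heading up
step 4 (arc(right, 1)): at (0,5), heading right
step 5 (straight(4)): at (4,5), heading right
minimal: 5 command(s), checked below 5.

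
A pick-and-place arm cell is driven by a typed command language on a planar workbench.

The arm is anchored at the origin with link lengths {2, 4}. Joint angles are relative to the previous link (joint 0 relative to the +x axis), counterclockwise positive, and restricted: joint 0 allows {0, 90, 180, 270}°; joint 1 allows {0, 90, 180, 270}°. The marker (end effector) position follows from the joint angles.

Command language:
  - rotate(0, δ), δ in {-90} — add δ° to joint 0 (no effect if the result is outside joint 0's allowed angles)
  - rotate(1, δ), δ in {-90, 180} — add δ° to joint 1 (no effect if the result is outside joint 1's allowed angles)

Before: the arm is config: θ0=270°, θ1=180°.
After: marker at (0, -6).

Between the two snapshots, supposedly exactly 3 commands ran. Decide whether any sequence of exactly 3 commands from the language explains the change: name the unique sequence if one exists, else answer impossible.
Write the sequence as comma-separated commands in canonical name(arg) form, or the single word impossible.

rotate(1, 180), rotate(1, 180), rotate(1, 180)

initial: config: θ0=270°, θ1=180°
step 1 (rotate(1, 180)): config: θ0=270°, θ1=0°
step 2 (rotate(1, 180)): config: θ0=270°, θ1=180°
step 3 (rotate(1, 180)): config: θ0=270°, θ1=0°
no other 3-command option fits: unique.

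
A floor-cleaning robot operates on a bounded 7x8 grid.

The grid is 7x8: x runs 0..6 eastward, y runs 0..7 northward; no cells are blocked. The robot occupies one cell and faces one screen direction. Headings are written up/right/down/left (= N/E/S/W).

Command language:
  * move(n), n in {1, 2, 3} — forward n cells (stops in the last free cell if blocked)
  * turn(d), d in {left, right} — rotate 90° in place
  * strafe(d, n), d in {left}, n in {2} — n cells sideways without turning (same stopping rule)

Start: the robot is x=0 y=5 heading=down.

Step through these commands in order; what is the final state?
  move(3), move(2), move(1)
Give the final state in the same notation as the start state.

from: x=0 y=5 heading=down
t=1 move(3) ⇒ x=0 y=2 heading=down
t=2 move(2) ⇒ x=0 y=0 heading=down
t=3 move(1) ⇒ x=0 y=0 heading=down

x=0 y=0 heading=down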